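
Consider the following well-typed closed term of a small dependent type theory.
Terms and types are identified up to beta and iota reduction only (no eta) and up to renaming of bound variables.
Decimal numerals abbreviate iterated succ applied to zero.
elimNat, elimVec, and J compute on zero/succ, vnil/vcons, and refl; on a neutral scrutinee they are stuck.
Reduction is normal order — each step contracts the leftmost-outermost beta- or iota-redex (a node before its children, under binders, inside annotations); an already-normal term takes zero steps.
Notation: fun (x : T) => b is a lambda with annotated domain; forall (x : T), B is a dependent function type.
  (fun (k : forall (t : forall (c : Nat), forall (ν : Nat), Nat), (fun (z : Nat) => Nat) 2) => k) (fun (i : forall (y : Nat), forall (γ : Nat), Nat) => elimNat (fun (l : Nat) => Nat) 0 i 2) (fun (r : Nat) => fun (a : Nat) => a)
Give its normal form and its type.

resulting normal form:
  0
the term's type:
  Nat
observation: normalization takes exactly 9 steps under the normal-order strategy.


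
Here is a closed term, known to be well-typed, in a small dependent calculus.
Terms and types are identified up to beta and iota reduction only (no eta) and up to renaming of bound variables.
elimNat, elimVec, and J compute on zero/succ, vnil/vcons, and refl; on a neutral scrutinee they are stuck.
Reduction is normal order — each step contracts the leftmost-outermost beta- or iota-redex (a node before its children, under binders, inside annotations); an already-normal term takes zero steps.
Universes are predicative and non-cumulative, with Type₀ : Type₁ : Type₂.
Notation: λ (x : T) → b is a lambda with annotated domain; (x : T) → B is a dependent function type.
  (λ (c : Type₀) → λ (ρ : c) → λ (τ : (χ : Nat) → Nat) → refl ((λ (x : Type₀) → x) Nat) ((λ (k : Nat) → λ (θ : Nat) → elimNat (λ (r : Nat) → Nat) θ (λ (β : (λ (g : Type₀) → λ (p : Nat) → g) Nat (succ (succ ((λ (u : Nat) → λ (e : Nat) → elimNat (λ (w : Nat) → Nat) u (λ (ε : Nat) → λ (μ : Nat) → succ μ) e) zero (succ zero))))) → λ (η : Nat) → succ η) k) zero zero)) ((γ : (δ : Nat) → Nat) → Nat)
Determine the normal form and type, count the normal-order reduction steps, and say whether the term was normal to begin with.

reduced normal form:
  λ (c : (ρ : (τ : Nat) → Nat) → Nat) → λ (χ : (x : Nat) → Nat) → refl Nat zero
type:
  (c : (ρ : (τ : Nat) → Nat) → Nat) → (χ : (x : Nat) → Nat) → Eq Nat zero zero
steps to reach normal form (normal order): 5
already normal: no
first contracted redex: a beta-redex


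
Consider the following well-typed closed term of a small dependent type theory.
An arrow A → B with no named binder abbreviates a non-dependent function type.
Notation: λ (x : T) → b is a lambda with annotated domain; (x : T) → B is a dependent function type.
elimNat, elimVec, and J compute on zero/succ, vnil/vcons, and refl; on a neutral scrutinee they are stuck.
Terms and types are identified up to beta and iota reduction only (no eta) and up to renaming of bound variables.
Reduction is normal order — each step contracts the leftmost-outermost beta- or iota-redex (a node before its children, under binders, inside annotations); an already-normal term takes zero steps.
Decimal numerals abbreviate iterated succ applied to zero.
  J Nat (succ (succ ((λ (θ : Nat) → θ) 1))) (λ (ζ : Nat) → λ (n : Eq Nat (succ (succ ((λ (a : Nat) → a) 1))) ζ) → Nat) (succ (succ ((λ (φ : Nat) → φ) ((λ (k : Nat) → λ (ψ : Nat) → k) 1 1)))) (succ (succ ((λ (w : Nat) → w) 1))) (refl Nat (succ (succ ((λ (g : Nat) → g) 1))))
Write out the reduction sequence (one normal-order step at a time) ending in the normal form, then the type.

normal-order reduction sequence:
  J Nat (succ (succ ((λ (θ : Nat) → θ) 1))) (λ (ζ : Nat) → λ (n : Eq Nat (succ (succ ((λ (a : Nat) → a) 1))) ζ) → Nat) (succ (succ ((λ (φ : Nat) → φ) ((λ (k : Nat) → λ (ψ : Nat) → k) 1 1)))) (succ (succ ((λ (w : Nat) → w) 1))) (refl Nat (succ (succ ((λ (g : Nat) → g) 1))))
  ~> succ (succ ((λ (θ : Nat) → θ) ((λ (ζ : Nat) → λ (n : Nat) → ζ) 1 1)))
  ~> succ (succ ((λ (θ : Nat) → λ (ζ : Nat) → θ) 1 1))
  ~> succ (succ ((λ (θ : Nat) → 1) 1))
  ~> 3
type:
  Nat


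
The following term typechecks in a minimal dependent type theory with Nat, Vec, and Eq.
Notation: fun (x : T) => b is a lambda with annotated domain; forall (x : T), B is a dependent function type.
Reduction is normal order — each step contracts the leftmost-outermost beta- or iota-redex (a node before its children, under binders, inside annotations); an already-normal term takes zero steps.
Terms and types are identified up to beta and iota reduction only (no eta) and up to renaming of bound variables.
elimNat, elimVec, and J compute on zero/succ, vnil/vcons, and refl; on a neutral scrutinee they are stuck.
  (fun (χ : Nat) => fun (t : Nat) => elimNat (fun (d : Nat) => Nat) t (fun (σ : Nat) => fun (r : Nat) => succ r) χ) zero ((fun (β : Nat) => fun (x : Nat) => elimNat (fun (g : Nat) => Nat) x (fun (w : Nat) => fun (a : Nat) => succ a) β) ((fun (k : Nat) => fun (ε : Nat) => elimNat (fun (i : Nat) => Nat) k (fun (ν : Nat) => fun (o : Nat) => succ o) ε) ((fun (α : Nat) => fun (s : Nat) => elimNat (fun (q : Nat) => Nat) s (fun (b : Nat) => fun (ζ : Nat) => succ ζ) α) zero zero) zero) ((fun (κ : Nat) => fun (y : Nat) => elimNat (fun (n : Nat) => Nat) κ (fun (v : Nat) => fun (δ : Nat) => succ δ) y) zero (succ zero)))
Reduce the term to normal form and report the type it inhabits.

reduced normal form:
  succ zero
the term's type:
  Nat


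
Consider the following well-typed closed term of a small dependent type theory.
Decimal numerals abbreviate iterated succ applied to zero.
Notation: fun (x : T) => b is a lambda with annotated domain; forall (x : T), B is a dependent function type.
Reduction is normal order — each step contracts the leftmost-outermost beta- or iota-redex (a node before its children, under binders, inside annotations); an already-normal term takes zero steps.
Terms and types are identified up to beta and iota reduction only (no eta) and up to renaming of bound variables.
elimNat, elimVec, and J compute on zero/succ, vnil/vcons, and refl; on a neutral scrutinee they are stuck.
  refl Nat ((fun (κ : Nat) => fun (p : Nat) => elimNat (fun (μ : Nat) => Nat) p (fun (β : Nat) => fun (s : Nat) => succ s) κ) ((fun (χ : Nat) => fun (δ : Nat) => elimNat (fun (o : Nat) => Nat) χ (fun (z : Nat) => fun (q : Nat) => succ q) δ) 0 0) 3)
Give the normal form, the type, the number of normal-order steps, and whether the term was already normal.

resulting normal form:
  refl Nat 3
the term's type:
  Eq Nat 3 3
reduction steps (normal order): 6
started in normal form: no
first redex: a beta-redex


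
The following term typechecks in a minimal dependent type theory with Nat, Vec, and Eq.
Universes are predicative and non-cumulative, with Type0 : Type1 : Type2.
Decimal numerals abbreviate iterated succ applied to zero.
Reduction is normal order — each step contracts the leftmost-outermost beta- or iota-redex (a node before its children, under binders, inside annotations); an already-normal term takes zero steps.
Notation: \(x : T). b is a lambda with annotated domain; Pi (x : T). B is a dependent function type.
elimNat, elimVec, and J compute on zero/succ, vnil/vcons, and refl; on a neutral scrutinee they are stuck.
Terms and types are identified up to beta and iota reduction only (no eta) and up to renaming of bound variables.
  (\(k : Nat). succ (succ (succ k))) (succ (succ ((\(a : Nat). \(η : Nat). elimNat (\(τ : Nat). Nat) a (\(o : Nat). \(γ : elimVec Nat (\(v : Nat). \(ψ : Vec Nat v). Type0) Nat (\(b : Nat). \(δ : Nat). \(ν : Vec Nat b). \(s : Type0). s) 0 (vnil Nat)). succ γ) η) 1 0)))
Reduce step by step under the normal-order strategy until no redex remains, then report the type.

normal-order reduction sequence:
  (\(k : Nat). succ (succ (succ k))) (succ (succ ((\(a : Nat). \(η : Nat). elimNat (\(τ : Nat). Nat) a (\(o : Nat). \(γ : elimVec Nat (\(v : Nat). \(ψ : Vec Nat v). Type0) Nat (\(b : Nat). \(δ : Nat). \(ν : Vec Nat b). \(s : Type0). s) 0 (vnil Nat)). succ γ) η) 1 0)))
  ~> succ (succ (succ (succ (succ ((\(k : Nat). \(a : Nat). elimNat (\(η : Nat). Nat) k (\(τ : Nat). \(o : elimVec Nat (\(γ : Nat). \(v : Vec Nat γ). Type0) Nat (\(ψ : Nat). \(b : Nat). \(δ : Vec Nat ψ). \(ν : Type0). ν) 0 (vnil Nat)). succ o) a) 1 0)))))
  ~> succ (succ (succ (succ (succ ((\(k : Nat). elimNat (\(a : Nat). Nat) 1 (\(η : Nat). \(τ : elimVec Nat (\(o : Nat). \(γ : Vec Nat o). Type0) Nat (\(v : Nat). \(ψ : Nat). \(b : Vec Nat v). \(δ : Type0). δ) 0 (vnil Nat)). succ τ) k) 0)))))
  ~> succ (succ (succ (succ (succ (elimNat (\(k : Nat). Nat) 1 (\(a : Nat). \(η : elimVec Nat (\(τ : Nat). \(o : Vec Nat τ). Type0) Nat (\(γ : Nat). \(v : Nat). \(ψ : Vec Nat γ). \(b : Type0). b) 0 (vnil Nat)). succ η) 0)))))
  ~> 6
the term's type:
  Nat


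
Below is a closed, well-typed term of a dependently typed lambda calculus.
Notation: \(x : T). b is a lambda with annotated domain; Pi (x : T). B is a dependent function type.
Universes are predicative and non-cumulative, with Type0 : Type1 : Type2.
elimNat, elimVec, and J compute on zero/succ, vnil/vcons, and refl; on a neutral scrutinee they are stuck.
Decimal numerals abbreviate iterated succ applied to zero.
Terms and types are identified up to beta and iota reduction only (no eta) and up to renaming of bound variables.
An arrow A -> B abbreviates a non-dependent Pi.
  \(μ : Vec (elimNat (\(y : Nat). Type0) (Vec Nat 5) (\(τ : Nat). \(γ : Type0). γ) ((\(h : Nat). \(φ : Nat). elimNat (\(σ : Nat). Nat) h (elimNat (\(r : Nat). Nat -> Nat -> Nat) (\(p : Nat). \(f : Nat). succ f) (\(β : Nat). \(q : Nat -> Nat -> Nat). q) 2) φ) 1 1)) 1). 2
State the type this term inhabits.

type:
  Vec (Vec Nat 5) 1 -> Nat


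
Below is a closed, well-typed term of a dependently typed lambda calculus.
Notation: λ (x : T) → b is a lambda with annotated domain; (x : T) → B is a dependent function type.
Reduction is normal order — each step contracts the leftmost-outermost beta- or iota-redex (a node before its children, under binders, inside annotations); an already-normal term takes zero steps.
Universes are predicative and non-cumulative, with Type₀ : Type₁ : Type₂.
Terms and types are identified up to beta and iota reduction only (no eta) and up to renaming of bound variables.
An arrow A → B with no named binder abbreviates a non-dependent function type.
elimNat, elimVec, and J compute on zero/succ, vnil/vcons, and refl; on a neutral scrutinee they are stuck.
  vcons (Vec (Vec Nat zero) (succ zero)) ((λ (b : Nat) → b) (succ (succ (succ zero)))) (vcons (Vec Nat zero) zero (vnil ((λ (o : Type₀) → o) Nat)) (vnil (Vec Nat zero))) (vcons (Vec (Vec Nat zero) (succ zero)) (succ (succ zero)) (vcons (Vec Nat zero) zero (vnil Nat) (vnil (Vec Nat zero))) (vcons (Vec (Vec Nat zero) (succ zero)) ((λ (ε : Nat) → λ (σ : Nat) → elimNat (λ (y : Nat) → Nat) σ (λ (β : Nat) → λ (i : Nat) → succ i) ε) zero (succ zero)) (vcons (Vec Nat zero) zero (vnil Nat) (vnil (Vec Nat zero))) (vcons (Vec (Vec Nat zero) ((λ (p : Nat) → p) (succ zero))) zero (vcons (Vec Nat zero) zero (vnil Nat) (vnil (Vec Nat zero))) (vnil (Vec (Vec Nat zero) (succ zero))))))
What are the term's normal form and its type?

reduced normal form:
  vcons (Vec (Vec Nat zero) (succ zero)) (succ (succ (succ zero))) (vcons (Vec Nat zero) zero (vnil Nat) (vnil (Vec Nat zero))) (vcons (Vec (Vec Nat zero) (succ zero)) (succ (succ zero)) (vcons (Vec Nat zero) zero (vnil Nat) (vnil (Vec Nat zero))) (vcons (Vec (Vec Nat zero) (succ zero)) (succ zero) (vcons (Vec Nat zero) zero (vnil Nat) (vnil (Vec Nat zero))) (vcons (Vec (Vec Nat zero) (succ zero)) zero (vcons (Vec Nat zero) zero (vnil Nat) (vnil (Vec Nat zero))) (vnil (Vec (Vec Nat zero) (succ zero))))))
type:
  Vec (Vec (Vec Nat zero) (succ zero)) (succ (succ (succ (succ zero))))
observation: the term reaches its normal form after 6 normal-order steps.


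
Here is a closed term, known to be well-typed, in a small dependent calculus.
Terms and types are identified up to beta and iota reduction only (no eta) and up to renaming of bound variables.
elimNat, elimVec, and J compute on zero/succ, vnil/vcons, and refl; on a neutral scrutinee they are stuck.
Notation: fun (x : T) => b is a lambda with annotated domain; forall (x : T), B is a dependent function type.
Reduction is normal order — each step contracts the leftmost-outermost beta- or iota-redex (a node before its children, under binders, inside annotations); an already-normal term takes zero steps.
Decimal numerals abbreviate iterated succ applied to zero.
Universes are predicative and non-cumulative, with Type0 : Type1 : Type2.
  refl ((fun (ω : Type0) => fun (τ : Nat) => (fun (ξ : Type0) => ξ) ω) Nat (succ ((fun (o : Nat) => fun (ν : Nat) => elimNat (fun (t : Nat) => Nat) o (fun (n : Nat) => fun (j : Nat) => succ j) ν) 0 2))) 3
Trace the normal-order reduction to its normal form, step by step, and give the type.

normal-order reduction:
  refl ((fun (ω : Type0) => fun (τ : Nat) => (fun (ξ : Type0) => ξ) ω) Nat (succ ((fun (o : Nat) => fun (ν : Nat) => elimNat (fun (t : Nat) => Nat) o (fun (n : Nat) => fun (j : Nat) => succ j) ν) 0 2))) 3
  ~> refl ((fun (ω : Nat) => (fun (τ : Type0) => τ) Nat) (succ ((fun (ξ : Nat) => fun (o : Nat) => elimNat (fun (ν : Nat) => Nat) ξ (fun (t : Nat) => fun (n : Nat) => succ n) o) 0 2))) 3
  ~> refl ((fun (ω : Type0) => ω) Nat) 3
  ~> refl Nat 3
type:
  Eq Nat 3 3


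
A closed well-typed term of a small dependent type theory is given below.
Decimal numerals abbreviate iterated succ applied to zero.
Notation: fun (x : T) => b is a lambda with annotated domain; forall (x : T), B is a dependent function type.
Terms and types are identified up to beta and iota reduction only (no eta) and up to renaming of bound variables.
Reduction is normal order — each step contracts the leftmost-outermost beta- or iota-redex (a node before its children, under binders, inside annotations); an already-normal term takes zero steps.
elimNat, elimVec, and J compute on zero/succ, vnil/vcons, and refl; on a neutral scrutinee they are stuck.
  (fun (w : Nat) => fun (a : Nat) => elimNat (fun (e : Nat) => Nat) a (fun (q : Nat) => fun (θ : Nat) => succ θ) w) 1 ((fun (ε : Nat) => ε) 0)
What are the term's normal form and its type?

resulting normal form:
  1
inferred type:
  Nat


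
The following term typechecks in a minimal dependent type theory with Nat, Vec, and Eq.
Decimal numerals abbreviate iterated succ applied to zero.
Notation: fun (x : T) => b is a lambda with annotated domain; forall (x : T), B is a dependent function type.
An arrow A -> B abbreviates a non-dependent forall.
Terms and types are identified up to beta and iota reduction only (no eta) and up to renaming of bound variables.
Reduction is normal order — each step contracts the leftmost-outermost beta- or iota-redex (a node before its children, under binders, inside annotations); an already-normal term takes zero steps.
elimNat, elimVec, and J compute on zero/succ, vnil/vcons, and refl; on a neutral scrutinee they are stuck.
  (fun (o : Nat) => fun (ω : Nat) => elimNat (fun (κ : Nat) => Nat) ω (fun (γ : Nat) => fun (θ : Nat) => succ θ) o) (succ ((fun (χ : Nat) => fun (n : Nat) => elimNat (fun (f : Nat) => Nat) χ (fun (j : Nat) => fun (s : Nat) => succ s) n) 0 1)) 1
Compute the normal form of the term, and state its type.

normal form:
  3
type:
  Nat
observation: the first redex contracted is a beta-redex; the normal form is reached in 15 normal-order steps.


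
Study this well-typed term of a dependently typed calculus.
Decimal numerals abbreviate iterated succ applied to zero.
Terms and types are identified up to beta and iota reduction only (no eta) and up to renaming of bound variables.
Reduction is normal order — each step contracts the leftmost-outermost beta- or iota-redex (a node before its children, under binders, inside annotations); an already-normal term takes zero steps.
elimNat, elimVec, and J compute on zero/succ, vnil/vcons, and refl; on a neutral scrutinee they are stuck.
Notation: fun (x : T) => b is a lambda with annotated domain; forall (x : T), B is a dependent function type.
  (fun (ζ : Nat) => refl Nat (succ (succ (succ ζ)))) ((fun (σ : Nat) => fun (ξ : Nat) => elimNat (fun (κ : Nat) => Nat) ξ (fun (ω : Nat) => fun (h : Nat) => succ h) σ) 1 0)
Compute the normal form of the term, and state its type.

resulting normal form:
  refl Nat 4
type:
  Eq Nat 4 4


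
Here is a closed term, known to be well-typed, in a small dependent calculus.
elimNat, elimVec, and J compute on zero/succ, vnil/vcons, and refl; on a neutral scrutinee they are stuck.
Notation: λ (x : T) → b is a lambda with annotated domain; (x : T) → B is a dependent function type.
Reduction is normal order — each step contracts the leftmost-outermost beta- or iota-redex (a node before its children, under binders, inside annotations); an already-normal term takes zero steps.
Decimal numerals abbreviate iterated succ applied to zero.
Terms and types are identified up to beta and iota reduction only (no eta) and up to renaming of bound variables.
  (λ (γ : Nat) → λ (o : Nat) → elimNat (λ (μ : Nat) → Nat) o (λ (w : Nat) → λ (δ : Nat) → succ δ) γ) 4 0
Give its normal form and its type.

resulting normal form:
  4
inferred type:
  Nat


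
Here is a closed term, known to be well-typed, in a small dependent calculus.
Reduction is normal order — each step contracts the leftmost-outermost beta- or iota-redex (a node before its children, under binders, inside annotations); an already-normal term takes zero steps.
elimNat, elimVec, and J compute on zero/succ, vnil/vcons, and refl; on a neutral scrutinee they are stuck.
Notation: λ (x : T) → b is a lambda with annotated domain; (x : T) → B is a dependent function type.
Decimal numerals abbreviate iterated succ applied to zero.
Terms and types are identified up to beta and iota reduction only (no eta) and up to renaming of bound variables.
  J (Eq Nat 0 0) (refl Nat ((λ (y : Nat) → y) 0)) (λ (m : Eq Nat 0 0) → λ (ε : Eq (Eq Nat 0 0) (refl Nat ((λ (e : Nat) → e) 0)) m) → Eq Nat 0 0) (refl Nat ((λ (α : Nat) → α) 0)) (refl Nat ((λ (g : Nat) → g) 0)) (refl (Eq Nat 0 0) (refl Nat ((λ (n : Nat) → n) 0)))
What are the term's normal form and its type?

resulting normal form:
  refl Nat 0
type:
  Eq Nat 0 0


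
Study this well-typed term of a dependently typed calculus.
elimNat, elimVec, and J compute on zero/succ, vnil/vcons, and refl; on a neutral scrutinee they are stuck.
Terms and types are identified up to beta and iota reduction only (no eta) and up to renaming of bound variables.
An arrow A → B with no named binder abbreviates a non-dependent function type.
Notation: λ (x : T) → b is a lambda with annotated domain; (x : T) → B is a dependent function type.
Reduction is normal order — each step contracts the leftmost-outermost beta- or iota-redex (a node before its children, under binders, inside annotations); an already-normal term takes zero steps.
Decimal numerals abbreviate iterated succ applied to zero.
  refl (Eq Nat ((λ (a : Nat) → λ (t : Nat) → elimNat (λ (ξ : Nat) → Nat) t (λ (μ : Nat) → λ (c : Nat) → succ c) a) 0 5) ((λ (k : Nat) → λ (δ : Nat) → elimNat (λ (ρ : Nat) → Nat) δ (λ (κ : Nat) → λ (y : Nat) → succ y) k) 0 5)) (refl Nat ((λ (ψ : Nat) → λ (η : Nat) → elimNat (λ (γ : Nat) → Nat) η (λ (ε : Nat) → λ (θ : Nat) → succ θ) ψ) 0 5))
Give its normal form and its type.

reduced normal form:
  refl (Eq Nat 5 5) (refl Nat 5)
the term's type:
  Eq (Eq Nat 5 5) (refl Nat 5) (refl Nat 5)


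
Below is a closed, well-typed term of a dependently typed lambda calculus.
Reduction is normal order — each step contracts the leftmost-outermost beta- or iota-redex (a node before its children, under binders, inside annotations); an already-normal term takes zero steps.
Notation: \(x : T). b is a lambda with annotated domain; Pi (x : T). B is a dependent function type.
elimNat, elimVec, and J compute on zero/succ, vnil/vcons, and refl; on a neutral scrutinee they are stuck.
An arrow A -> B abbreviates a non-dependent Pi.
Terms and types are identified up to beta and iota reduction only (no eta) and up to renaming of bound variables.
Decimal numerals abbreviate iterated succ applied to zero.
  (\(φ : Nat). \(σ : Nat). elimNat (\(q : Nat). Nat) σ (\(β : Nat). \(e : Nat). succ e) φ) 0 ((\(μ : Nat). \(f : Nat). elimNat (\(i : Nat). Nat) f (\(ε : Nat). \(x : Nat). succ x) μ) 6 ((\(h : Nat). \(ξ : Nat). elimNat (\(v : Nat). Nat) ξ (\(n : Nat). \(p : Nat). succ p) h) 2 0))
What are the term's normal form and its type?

reduced normal form:
  8
inferred type:
  Nat


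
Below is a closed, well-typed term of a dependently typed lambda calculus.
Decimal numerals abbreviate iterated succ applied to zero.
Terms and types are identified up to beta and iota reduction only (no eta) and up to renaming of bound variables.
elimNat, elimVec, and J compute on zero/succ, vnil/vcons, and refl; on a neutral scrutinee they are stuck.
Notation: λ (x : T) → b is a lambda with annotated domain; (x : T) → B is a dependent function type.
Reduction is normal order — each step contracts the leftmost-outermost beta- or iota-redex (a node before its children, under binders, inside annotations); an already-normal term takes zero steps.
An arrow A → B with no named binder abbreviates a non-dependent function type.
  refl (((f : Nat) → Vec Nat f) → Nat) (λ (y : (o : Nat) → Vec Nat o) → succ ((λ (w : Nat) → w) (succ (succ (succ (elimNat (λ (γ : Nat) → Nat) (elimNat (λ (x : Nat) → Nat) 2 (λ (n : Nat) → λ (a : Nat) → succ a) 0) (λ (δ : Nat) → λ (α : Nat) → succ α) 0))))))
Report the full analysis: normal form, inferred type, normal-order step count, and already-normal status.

normal form:
  refl (((f : Nat) → Vec Nat f) → Nat) (λ (y : (o : Nat) → Vec Nat o) → 6)
the term's type:
  Eq (((f : Nat) → Vec Nat f) → Nat) (λ (y : (o : Nat) → Vec Nat o) → 6) (λ (w : (γ : Nat) → Vec Nat γ) → 6)
reduction steps (normal order): 3
started in normal form: no
first contracted redex: a beta-redex


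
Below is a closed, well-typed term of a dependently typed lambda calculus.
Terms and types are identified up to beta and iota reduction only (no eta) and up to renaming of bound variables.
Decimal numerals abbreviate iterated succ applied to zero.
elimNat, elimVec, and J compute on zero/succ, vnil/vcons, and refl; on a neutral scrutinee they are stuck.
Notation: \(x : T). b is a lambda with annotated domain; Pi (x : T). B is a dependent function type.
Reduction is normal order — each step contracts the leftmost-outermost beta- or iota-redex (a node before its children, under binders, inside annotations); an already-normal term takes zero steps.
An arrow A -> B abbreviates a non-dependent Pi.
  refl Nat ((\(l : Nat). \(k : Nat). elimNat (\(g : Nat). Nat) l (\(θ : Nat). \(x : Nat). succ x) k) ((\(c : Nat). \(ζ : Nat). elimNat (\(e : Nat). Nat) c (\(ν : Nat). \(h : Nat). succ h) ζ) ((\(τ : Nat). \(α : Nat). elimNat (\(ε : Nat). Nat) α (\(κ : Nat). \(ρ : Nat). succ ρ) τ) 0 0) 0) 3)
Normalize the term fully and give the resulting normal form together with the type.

resulting normal form:
  refl Nat 3
the term's type:
  Eq Nat 3 3


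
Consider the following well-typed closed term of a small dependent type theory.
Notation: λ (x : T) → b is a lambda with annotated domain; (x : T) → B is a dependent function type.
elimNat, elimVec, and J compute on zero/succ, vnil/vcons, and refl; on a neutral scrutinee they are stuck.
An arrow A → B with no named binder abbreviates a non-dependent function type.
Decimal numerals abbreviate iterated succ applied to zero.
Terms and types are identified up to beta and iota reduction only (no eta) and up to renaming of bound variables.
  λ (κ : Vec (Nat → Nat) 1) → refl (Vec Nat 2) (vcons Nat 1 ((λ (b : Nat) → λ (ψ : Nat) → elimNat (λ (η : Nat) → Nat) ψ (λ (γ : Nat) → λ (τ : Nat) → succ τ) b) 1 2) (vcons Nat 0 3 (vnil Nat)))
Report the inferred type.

type:
  Vec (Nat → Nat) 1 → Eq (Vec Nat 2) (vcons Nat 1 3 (vcons Nat 0 3 (vnil Nat))) (vcons Nat 1 3 (vcons Nat 0 3 (vnil Nat)))


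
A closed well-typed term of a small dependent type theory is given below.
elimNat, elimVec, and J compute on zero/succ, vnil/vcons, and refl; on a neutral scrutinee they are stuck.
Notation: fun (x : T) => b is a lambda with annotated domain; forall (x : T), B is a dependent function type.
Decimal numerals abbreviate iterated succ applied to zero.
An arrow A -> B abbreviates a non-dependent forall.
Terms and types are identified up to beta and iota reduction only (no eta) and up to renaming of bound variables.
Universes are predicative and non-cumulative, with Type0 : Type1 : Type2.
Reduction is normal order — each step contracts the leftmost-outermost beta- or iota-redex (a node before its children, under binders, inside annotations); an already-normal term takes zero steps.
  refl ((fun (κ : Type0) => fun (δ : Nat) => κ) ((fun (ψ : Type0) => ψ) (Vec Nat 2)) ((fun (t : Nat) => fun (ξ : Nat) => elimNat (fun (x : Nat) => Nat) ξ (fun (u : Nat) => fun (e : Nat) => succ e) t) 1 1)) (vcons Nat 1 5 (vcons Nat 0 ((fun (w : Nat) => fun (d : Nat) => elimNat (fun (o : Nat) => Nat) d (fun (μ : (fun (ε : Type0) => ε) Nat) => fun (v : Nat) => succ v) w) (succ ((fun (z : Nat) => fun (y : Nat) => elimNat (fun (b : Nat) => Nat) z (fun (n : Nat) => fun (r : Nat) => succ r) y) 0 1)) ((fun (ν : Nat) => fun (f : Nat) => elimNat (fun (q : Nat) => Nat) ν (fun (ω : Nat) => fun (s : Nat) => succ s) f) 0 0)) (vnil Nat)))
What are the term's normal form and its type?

reduced normal form:
  refl (Vec Nat 2) (vcons Nat 1 5 (vcons Nat 0 2 (vnil Nat)))
type:
  Eq (Vec Nat 2) (vcons Nat 1 5 (vcons Nat 0 2 (vnil Nat))) (vcons Nat 1 5 (vcons Nat 0 2 (vnil Nat)))


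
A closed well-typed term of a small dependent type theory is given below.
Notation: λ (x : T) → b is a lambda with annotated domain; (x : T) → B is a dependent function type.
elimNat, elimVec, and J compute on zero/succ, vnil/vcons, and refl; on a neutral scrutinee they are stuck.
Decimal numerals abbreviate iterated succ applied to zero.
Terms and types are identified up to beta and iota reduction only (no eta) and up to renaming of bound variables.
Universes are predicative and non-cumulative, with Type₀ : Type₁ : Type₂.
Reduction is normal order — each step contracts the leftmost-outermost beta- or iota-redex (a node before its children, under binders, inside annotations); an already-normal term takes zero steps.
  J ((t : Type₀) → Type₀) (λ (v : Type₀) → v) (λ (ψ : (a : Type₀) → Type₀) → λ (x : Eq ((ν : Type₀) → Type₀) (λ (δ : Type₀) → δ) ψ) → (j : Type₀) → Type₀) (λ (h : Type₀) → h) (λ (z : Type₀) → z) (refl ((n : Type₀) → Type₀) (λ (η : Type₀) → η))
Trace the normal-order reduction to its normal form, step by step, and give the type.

normal-order reduction sequence:
  J ((t : Type₀) → Type₀) (λ (v : Type₀) → v) (λ (ψ : (a : Type₀) → Type₀) → λ (x : Eq ((ν : Type₀) → Type₀) (λ (δ : Type₀) → δ) ψ) → (j : Type₀) → Type₀) (λ (h : Type₀) → h) (λ (z : Type₀) → z) (refl ((n : Type₀) → Type₀) (λ (η : Type₀) → η))
  ~> λ (t : Type₀) → t
type:
  (t : Type₀) → Type₀


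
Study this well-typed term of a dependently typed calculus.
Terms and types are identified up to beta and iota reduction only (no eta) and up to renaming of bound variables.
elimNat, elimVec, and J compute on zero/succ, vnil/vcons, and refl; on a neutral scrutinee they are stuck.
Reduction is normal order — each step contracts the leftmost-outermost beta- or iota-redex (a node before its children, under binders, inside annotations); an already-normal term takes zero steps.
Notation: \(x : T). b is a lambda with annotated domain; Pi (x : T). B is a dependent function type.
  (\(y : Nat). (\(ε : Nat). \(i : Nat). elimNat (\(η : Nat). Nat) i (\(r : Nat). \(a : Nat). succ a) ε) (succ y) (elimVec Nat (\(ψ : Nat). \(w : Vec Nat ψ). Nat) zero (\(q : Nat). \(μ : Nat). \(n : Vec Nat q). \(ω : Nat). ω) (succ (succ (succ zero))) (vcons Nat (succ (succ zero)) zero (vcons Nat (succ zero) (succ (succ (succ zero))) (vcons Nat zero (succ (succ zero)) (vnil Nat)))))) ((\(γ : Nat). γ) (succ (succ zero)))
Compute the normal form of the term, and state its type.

normal form:
  succ (succ (succ zero))
type:
  Nat
observation: normalization takes exactly 30 steps under the normal-order strategy.


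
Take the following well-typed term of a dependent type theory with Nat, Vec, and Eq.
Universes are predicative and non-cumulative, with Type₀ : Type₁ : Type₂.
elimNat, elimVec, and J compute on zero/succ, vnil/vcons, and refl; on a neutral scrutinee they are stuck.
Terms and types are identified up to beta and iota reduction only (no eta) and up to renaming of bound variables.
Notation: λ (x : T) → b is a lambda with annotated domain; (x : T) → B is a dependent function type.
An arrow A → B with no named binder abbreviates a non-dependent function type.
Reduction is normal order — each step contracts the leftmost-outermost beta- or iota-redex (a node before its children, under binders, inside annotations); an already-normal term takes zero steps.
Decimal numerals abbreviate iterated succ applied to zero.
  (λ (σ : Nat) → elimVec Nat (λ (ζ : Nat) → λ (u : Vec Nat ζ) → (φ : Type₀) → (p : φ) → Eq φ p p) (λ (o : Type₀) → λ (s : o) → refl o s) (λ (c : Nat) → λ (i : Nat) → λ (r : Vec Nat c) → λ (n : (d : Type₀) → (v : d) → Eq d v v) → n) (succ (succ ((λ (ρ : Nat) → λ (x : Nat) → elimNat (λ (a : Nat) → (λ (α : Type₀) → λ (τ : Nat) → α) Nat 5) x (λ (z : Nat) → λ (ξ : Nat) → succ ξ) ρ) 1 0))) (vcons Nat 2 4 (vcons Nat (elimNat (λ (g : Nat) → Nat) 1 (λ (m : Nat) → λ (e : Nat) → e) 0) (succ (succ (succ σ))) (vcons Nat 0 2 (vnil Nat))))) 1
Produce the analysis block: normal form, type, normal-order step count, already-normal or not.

normal form:
  λ (σ : Type₀) → λ (ζ : σ) → refl σ ζ
inferred type:
  (σ : Type₀) → (ζ : σ) → Eq σ ζ ζ
steps to reach normal form (normal order): 17
term was already normal: no
first contracted redex: a beta-redex


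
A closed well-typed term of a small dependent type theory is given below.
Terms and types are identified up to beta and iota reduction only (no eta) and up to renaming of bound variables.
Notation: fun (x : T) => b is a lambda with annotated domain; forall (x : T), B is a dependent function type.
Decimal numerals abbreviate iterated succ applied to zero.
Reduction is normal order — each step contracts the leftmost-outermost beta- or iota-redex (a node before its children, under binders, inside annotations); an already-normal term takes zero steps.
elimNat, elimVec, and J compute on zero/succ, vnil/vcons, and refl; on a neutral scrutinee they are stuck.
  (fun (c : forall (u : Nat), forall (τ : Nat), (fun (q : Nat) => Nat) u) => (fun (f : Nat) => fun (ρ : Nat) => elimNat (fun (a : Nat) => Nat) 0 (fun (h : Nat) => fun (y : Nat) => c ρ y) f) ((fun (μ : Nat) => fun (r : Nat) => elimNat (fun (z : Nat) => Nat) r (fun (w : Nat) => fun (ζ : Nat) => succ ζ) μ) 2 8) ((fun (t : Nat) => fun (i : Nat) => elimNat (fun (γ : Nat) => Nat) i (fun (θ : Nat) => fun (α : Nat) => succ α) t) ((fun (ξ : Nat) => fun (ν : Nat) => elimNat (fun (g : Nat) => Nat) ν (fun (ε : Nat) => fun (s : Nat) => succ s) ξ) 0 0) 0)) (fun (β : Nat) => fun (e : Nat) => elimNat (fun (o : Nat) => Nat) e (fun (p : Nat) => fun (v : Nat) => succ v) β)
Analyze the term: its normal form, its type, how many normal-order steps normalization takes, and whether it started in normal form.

resulting normal form:
  0
the term's type:
  Nat
steps to reach normal form (normal order): 52
started in normal form: no
first contracted redex: a beta-redex


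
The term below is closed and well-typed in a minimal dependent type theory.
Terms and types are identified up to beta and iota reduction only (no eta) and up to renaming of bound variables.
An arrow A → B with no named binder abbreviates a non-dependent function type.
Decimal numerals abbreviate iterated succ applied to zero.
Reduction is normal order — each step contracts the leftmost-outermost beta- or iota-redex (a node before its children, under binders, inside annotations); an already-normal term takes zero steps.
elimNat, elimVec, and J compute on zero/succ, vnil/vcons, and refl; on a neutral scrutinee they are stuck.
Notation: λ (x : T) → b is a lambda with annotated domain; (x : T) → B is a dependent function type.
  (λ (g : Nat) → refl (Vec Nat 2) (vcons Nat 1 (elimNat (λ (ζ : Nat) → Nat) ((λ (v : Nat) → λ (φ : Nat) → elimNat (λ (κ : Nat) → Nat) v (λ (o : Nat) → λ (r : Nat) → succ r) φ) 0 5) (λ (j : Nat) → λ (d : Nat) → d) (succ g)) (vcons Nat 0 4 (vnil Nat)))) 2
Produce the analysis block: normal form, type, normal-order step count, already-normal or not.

resulting normal form:
  refl (Vec Nat 2) (vcons Nat 1 5 (vcons Nat 0 4 (vnil Nat)))
type:
  Eq (Vec Nat 2) (vcons Nat 1 5 (vcons Nat 0 4 (vnil Nat))) (vcons Nat 1 5 (vcons Nat 0 4 (vnil Nat)))
normal-order step count: 29
started in normal form: no
first contracted redex: a beta-redex


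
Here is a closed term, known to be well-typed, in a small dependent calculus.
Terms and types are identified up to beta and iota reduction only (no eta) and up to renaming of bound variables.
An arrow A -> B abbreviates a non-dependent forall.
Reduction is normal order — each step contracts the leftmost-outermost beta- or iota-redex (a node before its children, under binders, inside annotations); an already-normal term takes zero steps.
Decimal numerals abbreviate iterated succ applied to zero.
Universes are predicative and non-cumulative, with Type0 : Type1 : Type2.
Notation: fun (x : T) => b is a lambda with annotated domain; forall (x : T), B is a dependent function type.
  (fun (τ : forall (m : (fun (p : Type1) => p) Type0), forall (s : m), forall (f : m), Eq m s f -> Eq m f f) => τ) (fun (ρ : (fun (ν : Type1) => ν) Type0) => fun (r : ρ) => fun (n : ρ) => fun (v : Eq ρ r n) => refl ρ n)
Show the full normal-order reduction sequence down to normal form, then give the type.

normal-order reduction:
  (fun (τ : forall (m : (fun (p : Type1) => p) Type0), forall (s : m), forall (f : m), Eq m s f -> Eq m f f) => τ) (fun (ρ : (fun (ν : Type1) => ν) Type0) => fun (r : ρ) => fun (n : ρ) => fun (v : Eq ρ r n) => refl ρ n)
  ~> fun (τ : (fun (m : Type1) => m) Type0) => fun (p : τ) => fun (s : τ) => fun (f : Eq τ p s) => refl τ s
  ~> fun (τ : Type0) => fun (m : τ) => fun (p : τ) => fun (s : Eq τ m p) => refl τ p
inferred type:
  forall (τ : Type0), forall (m : τ), forall (p : τ), Eq τ m p -> Eq τ p p


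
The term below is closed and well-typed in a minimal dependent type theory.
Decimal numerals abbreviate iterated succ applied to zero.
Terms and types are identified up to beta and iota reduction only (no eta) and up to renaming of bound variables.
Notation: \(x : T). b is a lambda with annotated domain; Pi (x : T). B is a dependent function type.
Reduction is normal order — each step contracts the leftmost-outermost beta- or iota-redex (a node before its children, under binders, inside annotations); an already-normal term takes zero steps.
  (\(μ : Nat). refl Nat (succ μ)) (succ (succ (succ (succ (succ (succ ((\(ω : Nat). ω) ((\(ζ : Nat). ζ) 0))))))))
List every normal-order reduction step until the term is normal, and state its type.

normal-order reduction:
  (\(μ : Nat). refl Nat (succ μ)) (succ (succ (succ (succ (succ (succ ((\(ω : Nat). ω) ((\(ζ : Nat). ζ) 0))))))))
  ~> refl Nat (succ (succ (succ (succ (succ (succ (succ ((\(μ : Nat). μ) ((\(ω : Nat). ω) 0)))))))))
  ~> refl Nat (succ (succ (succ (succ (succ (succ (succ ((\(μ : Nat). μ) 0))))))))
  ~> refl Nat 7
inferred type:
  Eq Nat 7 7


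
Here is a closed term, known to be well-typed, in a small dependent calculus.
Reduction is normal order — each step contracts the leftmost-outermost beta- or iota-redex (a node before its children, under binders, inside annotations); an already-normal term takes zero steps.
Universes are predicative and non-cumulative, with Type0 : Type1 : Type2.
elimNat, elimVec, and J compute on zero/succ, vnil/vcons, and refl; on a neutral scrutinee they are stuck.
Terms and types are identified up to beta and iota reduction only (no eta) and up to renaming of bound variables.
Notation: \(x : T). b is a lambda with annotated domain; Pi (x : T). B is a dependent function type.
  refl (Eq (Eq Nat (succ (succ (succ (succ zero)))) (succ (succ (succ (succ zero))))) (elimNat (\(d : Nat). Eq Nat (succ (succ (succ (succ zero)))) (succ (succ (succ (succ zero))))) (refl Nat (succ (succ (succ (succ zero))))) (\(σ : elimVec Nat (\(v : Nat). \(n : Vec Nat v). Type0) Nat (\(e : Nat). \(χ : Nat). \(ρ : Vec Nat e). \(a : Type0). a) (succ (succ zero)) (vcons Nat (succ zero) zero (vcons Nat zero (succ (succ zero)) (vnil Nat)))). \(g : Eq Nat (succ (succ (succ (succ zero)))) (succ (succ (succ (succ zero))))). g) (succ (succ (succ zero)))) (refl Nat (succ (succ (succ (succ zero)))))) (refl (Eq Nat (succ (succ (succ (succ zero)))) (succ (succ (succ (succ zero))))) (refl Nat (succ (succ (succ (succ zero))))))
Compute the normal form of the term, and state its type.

reduced normal form:
  refl (Eq (Eq Nat (succ (succ (succ (succ zero)))) (succ (succ (succ (succ zero))))) (refl Nat (succ (succ (succ (succ zero))))) (refl Nat (succ (succ (succ (succ zero)))))) (refl (Eq Nat (succ (succ (succ (succ zero)))) (succ (succ (succ (succ zero))))) (refl Nat (succ (succ (succ (succ zero))))))
type:
  Eq (Eq (Eq Nat (succ (succ (succ (succ zero)))) (succ (succ (succ (succ zero))))) (refl Nat (succ (succ (succ (succ zero))))) (refl Nat (succ (succ (succ (succ zero)))))) (refl (Eq Nat (succ (succ (succ (succ zero)))) (succ (succ (succ (succ zero))))) (refl Nat (succ (succ (succ (succ zero)))))) (refl (Eq Nat (succ (succ (succ (succ zero)))) (succ (succ (succ (succ zero))))) (refl Nat (succ (succ (succ (succ zero))))))
observation: the leftmost-outermost redex is an elimNat iota-redex, and normalization takes 10 steps.


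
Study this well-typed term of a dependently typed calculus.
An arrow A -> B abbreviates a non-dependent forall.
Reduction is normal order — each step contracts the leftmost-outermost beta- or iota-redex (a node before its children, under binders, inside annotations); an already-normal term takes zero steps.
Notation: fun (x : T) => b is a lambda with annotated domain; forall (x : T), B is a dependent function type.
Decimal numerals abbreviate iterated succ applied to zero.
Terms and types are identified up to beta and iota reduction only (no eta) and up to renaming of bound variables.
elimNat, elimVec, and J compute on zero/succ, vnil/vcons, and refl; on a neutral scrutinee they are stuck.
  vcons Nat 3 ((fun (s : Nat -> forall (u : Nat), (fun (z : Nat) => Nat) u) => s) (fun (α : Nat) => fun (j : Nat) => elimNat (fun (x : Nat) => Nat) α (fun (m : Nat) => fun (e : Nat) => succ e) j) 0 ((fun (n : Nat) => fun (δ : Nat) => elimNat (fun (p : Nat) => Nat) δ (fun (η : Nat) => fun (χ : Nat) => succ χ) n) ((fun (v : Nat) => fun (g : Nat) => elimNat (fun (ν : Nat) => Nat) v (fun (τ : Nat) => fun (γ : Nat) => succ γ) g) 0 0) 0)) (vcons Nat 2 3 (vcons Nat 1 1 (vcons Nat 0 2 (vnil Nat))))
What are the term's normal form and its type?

resulting normal form:
  vcons Nat 3 0 (vcons Nat 2 3 (vcons Nat 1 1 (vcons Nat 0 2 (vnil Nat))))
inferred type:
  Vec Nat 4


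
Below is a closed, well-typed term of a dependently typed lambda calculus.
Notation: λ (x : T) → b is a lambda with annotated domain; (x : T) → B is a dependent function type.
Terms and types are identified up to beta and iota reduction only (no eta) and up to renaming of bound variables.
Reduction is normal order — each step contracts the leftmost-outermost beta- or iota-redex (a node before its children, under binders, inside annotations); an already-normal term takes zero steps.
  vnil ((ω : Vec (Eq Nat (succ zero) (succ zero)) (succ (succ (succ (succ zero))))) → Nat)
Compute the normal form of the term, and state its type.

reduced normal form:
  vnil ((ω : Vec (Eq Nat (succ zero) (succ zero)) (succ (succ (succ (succ zero))))) → Nat)
inferred type:
  Vec ((ω : Vec (Eq Nat (succ zero) (succ zero)) (succ (succ (succ (succ zero))))) → Nat) zero
observation: no redex remains anywhere in the term; it is its own normal form.
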